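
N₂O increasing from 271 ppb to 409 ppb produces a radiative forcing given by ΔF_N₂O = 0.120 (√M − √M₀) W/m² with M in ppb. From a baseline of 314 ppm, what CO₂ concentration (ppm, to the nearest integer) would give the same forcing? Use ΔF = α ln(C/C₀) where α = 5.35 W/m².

N₂O forcing: 0.120 × (√409 − √271) = 0.120 × (20.2237 − 16.4621) = 0.120 × 3.7616 = 0.45139 W/m².
Set 5.35 ln(C/314) = 0.45139: ln(C/314) = 0.45139/5.35 = 0.08437, so C = 314 × e^0.08437 = 314 × 1.08803 = 341.64 ppm.

C ≈ 342 ppm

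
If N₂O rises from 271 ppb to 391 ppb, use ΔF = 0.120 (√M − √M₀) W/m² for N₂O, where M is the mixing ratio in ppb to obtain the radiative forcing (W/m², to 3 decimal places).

N₂O: 0.120 × (√391 − √271) = 0.120 × (19.7737 − 16.4621) = 0.120 × 3.3116 = 0.3974 W/m².

ΔF = 0.397 W/m²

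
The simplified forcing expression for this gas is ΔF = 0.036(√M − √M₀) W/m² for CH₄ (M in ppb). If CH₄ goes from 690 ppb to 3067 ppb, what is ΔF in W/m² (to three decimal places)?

CH₄: 0.036 × (√3067 − √690) = 0.036 × (55.3805 − 26.2679) = 0.036 × 29.1126 = 1.0481 W/m².

ΔF = 1.048 W/m²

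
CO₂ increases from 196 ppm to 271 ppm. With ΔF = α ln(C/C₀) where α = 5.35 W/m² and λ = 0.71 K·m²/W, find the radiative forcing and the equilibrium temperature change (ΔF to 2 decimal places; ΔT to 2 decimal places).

ΔF = 1.73 W/m²; ΔT = 1.23 K

CO₂: 5.35 × ln(271/196) = 5.35 × ln(1.38265) = 5.35 × 0.32400 = 1.7334 W/m².
ΔT = λ ΔF = 0.71 × 1.73 = 1.2283 K.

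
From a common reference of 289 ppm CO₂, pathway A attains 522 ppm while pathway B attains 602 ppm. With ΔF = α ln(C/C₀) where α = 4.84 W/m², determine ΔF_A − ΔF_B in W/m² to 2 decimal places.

ΔF_A − ΔF_B = -0.69 W/m²

ΔF_A = 4.84 ln(522/289) = 4.84 × 0.59124 = 2.8616 W/m².
ΔF_B = 4.84 ln(602/289) = 4.84 × 0.73383 = 3.5517 W/m².
Difference: 2.8616 − 3.5517 = -0.6901 W/m².
(Equivalently, ΔF_A − ΔF_B = 4.84 ln(522/602) = 4.84 × -0.14259 = -0.6901 W/m².)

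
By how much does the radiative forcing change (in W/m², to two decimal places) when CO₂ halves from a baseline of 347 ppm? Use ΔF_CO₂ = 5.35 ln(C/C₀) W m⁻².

ΔF = 5.35 × ln(0.5) = 5.35 × -0.69315 = -3.7084 W/m².

ΔF = -3.71 W/m²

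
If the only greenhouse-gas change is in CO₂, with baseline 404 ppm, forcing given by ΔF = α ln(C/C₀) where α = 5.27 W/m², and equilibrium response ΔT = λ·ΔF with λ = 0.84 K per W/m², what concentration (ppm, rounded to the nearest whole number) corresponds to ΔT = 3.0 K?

C ≈ 796 ppm

Required forcing: ΔF = ΔT/λ = 3.0/0.84 = 3.5714 W/m².
Then ln(C/404) = ΔF/5.27 = 3.5714/5.27 = 0.67769.
So C = 404 × e^0.67769 = 404 × 1.96932 = 795.61 ppm.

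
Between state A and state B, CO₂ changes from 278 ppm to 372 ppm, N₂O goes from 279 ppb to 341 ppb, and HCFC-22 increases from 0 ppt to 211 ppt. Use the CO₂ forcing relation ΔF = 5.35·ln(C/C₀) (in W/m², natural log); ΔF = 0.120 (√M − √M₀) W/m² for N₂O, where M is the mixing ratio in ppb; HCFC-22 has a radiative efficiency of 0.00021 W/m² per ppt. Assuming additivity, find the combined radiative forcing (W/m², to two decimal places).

CO₂: 5.35 × ln(372/278) = 5.35 × ln(1.33813) = 5.35 × 0.29127 = 1.5583 W/m².
N₂O: 0.120 × (√341 − √279) = 0.120 × (18.4662 − 16.7033) = 0.120 × 1.7629 = 0.2115 W/m².
HCFC-22: ΔF = 0.00021 × (211 − 0) = 0.00021 × 211 = 0.0443 W/m².
Total ΔF = 1.5583 + 0.2115 + 0.0443 = 1.8141 W/m².

ΔF = 1.81 W/m²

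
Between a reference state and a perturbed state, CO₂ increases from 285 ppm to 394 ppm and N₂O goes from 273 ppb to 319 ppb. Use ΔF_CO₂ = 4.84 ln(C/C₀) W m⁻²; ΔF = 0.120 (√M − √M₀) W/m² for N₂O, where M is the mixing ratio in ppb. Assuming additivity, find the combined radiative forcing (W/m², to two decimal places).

ΔF = 1.73 W/m²

CO₂: 4.84 × ln(394/285) = 4.84 × ln(1.38246) = 4.84 × 0.32386 = 1.5675 W/m².
N₂O: 0.120 × (√319 − √273) = 0.120 × (17.8606 − 16.5227) = 0.120 × 1.3379 = 0.1605 W/m².
Total ΔF = 1.5675 + 0.1605 = 1.7280 W/m².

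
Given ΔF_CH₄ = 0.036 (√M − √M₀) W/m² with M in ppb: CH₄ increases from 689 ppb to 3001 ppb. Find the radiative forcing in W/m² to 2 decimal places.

CH₄: 0.036 × (√3001 − √689) = 0.036 × (54.7814 − 26.2488) = 0.036 × 28.5326 = 1.0272 W/m².

ΔF = 1.03 W/m²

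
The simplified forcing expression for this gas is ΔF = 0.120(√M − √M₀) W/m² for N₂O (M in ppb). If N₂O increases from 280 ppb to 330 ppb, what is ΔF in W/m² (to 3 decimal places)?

ΔF = 0.172 W/m²

N₂O: 0.120 × (√330 − √280) = 0.120 × (18.1659 − 16.7332) = 0.120 × 1.4327 = 0.1719 W/m².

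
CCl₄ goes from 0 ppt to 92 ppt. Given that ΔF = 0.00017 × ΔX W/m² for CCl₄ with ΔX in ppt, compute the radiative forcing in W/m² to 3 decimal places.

ΔF = 0.016 W/m²

CCl₄: ΔF = 0.00017 × (92 − 0) = 0.00017 × 92 = 0.0156 W/m².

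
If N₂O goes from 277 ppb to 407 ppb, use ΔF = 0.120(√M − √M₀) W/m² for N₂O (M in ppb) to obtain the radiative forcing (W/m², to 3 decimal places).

N₂O: 0.120 × (√407 − √277) = 0.120 × (20.1742 − 16.6433) = 0.120 × 3.5309 = 0.4237 W/m².

ΔF = 0.424 W/m²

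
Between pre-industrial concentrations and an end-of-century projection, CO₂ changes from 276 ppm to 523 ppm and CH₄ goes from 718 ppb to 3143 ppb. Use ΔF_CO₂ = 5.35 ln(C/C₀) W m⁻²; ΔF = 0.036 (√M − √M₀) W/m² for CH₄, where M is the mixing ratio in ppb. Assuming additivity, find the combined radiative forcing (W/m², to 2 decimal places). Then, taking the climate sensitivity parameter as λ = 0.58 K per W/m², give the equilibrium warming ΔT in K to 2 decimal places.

ΔF = 4.47 W/m²; ΔT = 2.59 K

CO₂: 5.35 × ln(523/276) = 5.35 × ln(1.89493) = 5.35 × 0.63918 = 3.4196 W/m².
CH₄: 0.036 × (√3143 − √718) = 0.036 × (56.0625 − 26.7955) = 0.036 × 29.2670 = 1.0536 W/m².
Total ΔF = 3.4196 + 1.0536 = 4.4732 W/m².
ΔT = λ ΔF = 0.58 × 4.47 = 2.5926 K.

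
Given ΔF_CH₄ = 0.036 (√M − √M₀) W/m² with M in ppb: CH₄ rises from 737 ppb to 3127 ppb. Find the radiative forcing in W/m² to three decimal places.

ΔF = 1.036 W/m²

CH₄: 0.036 × (√3127 − √737) = 0.036 × (55.9196 − 27.1477) = 0.036 × 28.7719 = 1.0358 W/m².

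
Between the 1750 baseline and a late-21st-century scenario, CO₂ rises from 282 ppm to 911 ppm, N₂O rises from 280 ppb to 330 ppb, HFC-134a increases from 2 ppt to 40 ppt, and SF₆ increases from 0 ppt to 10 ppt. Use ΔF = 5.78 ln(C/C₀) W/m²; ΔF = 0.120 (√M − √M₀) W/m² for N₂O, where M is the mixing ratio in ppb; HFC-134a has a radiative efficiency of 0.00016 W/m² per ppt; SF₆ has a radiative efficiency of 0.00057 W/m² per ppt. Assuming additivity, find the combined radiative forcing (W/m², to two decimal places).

ΔF = 6.96 W/m²

CO₂: 5.78 × ln(911/282) = 5.78 × ln(3.23050) = 5.78 × 1.17264 = 6.7779 W/m².
N₂O: 0.120 × (√330 − √280) = 0.120 × (18.1659 − 16.7332) = 0.120 × 1.4327 = 0.1719 W/m².
HFC-134a: ΔF = 0.00016 × (40 − 2) = 0.00016 × 38 = 0.0061 W/m².
SF₆: ΔF = 0.00057 × (10 − 0) = 0.00057 × 10 = 0.0057 W/m².
Total ΔF = 6.7779 + 0.1719 + 0.0061 + 0.0057 = 6.9616 W/m².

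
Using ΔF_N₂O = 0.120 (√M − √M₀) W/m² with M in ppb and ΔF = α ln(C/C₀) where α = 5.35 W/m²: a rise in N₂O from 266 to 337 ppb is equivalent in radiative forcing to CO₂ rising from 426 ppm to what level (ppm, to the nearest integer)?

C ≈ 446 ppm

N₂O forcing: 0.120 × (√337 − √266) = 0.120 × (18.3576 − 16.3095) = 0.120 × 2.0481 = 0.24577 W/m².
Set 5.35 ln(C/426) = 0.24577: ln(C/426) = 0.24577/5.35 = 0.04594, so C = 426 × e^0.04594 = 426 × 1.04701 = 446.03 ppm.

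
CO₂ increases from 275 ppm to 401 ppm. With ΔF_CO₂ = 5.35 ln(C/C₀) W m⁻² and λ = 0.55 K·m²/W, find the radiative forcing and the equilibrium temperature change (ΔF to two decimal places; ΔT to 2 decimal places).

ΔF = 2.02 W/m²; ΔT = 1.11 K

CO₂: 5.35 × ln(401/275) = 5.35 × ln(1.45818) = 5.35 × 0.37719 = 2.0180 W/m².
ΔT = λ ΔF = 0.55 × 2.02 = 1.1110 K.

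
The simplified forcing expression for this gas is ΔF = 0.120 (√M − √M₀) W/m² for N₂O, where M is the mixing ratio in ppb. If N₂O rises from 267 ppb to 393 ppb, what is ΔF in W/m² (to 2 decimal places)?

ΔF = 0.42 W/m²

N₂O: 0.120 × (√393 − √267) = 0.120 × (19.8242 − 16.3401) = 0.120 × 3.4841 = 0.4181 W/m².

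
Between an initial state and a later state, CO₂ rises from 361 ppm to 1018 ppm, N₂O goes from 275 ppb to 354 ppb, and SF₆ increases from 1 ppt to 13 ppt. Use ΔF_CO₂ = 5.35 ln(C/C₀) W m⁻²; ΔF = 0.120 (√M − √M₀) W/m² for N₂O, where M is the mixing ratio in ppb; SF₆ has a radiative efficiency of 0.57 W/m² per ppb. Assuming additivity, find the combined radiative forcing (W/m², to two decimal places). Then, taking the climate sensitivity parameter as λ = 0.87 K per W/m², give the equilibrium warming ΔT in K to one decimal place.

ΔF = 5.82 W/m²; ΔT = 5.1 K

CO₂: 5.35 × ln(1018/361) = 5.35 × ln(2.81994) = 5.35 × 1.03672 = 5.5465 W/m².
N₂O: 0.120 × (√354 − √275) = 0.120 × (18.8149 − 16.5831) = 0.120 × 2.2318 = 0.2678 W/m².
SF₆: Δ = 13 − 1 = 12 ppt = 0.012 ppb; ΔF = 0.57 × 0.012 = 0.0068 W/m².
Total ΔF = 5.5465 + 0.2678 + 0.0068 = 5.8211 W/m².
ΔT = λ ΔF = 0.87 × 5.82 = 5.0634 K.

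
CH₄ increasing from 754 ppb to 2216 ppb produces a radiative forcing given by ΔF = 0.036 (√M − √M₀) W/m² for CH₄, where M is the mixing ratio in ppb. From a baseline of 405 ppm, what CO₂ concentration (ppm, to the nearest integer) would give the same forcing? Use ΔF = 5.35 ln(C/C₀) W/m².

C ≈ 462 ppm

CH₄ forcing: 0.036 × (√2216 − √754) = 0.036 × (47.0744 − 27.4591) = 0.036 × 19.6153 = 0.70615 W/m².
Set 5.35 ln(C/405) = 0.70615: ln(C/405) = 0.70615/5.35 = 0.13199, so C = 405 × e^0.13199 = 405 × 1.14110 = 462.15 ppm.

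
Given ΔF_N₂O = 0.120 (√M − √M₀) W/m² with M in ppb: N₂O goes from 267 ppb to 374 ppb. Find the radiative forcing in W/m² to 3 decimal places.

N₂O: 0.120 × (√374 − √267) = 0.120 × (19.3391 − 16.3401) = 0.120 × 2.9990 = 0.3599 W/m².

ΔF = 0.360 W/m²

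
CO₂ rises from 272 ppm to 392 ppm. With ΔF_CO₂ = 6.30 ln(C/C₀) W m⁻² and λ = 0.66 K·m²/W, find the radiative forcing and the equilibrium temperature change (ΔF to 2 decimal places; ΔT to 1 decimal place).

ΔF = 2.30 W/m²; ΔT = 1.5 K

CO₂: 6.30 × ln(392/272) = 6.30 × ln(1.44118) = 6.30 × 0.36546 = 2.3024 W/m².
ΔT = λ ΔF = 0.66 × 2.30 = 1.5180 K.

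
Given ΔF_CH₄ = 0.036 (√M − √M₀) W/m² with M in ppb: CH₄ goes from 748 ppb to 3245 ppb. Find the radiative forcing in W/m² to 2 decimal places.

CH₄: 0.036 × (√3245 − √748) = 0.036 × (56.9649 − 27.3496) = 0.036 × 29.6153 = 1.0662 W/m².

ΔF = 1.07 W/m²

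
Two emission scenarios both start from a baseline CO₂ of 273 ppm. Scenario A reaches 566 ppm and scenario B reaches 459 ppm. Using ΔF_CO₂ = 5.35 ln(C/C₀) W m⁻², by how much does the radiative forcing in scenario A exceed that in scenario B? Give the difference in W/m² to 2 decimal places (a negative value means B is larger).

ΔF_A − ΔF_B = 1.12 W/m²

ΔF_A = 5.35 ln(566/273) = 5.35 × 0.72912 = 3.9008 W/m².
ΔF_B = 5.35 ln(459/273) = 5.35 × 0.51958 = 2.7798 W/m².
Difference: 3.9008 − 2.7798 = 1.1210 W/m².
(Equivalently, ΔF_A − ΔF_B = 5.35 ln(566/459) = 5.35 × 0.20954 = 1.1210 W/m².)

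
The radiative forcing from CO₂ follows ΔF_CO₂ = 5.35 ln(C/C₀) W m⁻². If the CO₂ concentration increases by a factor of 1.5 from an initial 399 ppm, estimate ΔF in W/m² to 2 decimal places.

Because the forcing depends only on the ratio C/C₀, the initial concentration does not enter.
ΔF = 5.35 × ln(1.5) = 5.35 × 0.40547 = 2.1693 W/m².

ΔF = 2.17 W/m²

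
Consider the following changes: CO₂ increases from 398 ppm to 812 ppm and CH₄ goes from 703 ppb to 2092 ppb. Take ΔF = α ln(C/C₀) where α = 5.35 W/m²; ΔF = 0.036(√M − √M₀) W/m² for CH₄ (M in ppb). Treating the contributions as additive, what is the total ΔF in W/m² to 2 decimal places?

CO₂: 5.35 × ln(812/398) = 5.35 × ln(2.04020) = 5.35 × 0.71305 = 3.8148 W/m².
CH₄: 0.036 × (√2092 − √703) = 0.036 × (45.7384 − 26.5141) = 0.036 × 19.2243 = 0.6921 W/m².
Total ΔF = 3.8148 + 0.6921 = 4.5069 W/m².

ΔF = 4.51 W/m²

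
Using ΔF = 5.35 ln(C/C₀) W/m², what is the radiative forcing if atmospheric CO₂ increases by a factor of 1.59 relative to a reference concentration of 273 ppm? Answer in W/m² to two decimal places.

ΔF = 5.35 × ln(1.59) = 5.35 × 0.46373 = 2.4810 W/m².

ΔF = 2.48 W/m²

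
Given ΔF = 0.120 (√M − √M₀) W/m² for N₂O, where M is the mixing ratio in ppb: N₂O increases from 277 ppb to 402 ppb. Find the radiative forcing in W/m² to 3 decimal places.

N₂O: 0.120 × (√402 − √277) = 0.120 × (20.0499 − 16.6433) = 0.120 × 3.4066 = 0.4088 W/m².

ΔF = 0.409 W/m²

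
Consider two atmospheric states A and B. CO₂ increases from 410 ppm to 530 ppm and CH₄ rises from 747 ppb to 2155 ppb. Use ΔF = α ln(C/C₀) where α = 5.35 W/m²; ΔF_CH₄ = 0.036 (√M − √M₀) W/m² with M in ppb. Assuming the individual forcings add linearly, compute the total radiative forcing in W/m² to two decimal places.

ΔF = 2.06 W/m²

CO₂: 5.35 × ln(530/410) = 5.35 × ln(1.29268) = 5.35 × 0.25672 = 1.3735 W/m².
CH₄: 0.036 × (√2155 − √747) = 0.036 × (46.4220 − 27.3313) = 0.036 × 19.0907 = 0.6873 W/m².
Total ΔF = 1.3735 + 0.6873 = 2.0608 W/m².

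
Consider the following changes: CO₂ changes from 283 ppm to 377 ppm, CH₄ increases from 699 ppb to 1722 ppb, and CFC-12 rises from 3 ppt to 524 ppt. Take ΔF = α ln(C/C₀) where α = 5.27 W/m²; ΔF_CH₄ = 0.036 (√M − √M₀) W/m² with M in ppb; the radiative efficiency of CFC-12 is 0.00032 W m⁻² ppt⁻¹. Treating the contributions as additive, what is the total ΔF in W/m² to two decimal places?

ΔF = 2.22 W/m²

CO₂: 5.27 × ln(377/283) = 5.27 × ln(1.33216) = 5.27 × 0.28680 = 1.5114 W/m².
CH₄: 0.036 × (√1722 − √699) = 0.036 × (41.4970 − 26.4386) = 0.036 × 15.0584 = 0.5421 W/m².
CFC-12: ΔF = 0.00032 × (524 − 3) = 0.00032 × 521 = 0.1667 W/m².
Total ΔF = 1.5114 + 0.5421 + 0.1667 = 2.2202 W/m².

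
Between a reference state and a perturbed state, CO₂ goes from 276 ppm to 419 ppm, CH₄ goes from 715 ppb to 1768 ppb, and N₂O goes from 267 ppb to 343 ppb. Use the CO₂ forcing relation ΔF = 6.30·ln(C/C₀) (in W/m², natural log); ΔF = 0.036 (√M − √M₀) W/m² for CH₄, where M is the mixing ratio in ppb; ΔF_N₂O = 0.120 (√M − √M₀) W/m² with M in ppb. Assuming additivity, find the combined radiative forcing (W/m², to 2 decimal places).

ΔF = 3.44 W/m²

CO₂: 6.30 × ln(419/276) = 6.30 × ln(1.51812) = 6.30 × 0.41747 = 2.6301 W/m².
CH₄: 0.036 × (√1768 − √715) = 0.036 × (42.0476 − 26.7395) = 0.036 × 15.3081 = 0.5511 W/m².
N₂O: 0.120 × (√343 − √267) = 0.120 × (18.5203 − 16.3401) = 0.120 × 2.1802 = 0.2616 W/m².
Total ΔF = 2.6301 + 0.5511 + 0.2616 = 3.4428 W/m².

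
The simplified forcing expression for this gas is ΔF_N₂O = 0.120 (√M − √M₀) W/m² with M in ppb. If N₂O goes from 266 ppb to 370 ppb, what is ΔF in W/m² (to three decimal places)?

N₂O: 0.120 × (√370 − √266) = 0.120 × (19.2354 − 16.3095) = 0.120 × 2.9259 = 0.3511 W/m².

ΔF = 0.351 W/m²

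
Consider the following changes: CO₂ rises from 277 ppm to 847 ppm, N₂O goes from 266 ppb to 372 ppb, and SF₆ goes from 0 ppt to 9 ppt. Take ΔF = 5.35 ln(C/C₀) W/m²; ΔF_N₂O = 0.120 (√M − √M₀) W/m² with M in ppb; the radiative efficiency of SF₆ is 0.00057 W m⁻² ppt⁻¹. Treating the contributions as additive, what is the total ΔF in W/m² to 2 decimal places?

ΔF = 6.34 W/m²

CO₂: 5.35 × ln(847/277) = 5.35 × ln(3.05776) = 5.35 × 1.11768 = 5.9796 W/m².
N₂O: 0.120 × (√372 − √266) = 0.120 × (19.2873 − 16.3095) = 0.120 × 2.9778 = 0.3573 W/m².
SF₆: ΔF = 0.00057 × (9 − 0) = 0.00057 × 9 = 0.0051 W/m².
Total ΔF = 5.9796 + 0.3573 + 0.0051 = 6.3420 W/m².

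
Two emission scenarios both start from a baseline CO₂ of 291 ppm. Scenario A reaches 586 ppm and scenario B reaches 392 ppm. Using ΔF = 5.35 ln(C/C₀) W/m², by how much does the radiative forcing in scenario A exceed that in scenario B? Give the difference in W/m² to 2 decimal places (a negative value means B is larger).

ΔF_A = 5.35 ln(586/291) = 5.35 × 0.70000 = 3.7450 W/m².
ΔF_B = 5.35 ln(392/291) = 5.35 × 0.29794 = 1.5940 W/m².
Difference: 3.7450 − 1.5940 = 2.1510 W/m².

ΔF_A − ΔF_B = 2.15 W/m²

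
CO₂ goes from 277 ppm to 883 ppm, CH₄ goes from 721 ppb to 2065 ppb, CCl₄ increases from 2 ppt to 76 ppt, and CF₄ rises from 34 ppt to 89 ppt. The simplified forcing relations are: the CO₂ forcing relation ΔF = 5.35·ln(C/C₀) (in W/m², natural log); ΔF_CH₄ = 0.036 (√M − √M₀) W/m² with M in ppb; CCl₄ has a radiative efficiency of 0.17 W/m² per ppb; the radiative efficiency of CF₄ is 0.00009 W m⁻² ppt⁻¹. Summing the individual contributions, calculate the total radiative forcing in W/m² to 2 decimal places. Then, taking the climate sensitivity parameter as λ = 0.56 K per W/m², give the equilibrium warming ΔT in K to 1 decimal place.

CO₂: 5.35 × ln(883/277) = 5.35 × ln(3.18773) = 5.35 × 1.15931 = 6.2023 W/m².
CH₄: 0.036 × (√2065 − √721) = 0.036 × (45.4423 − 26.8514) = 0.036 × 18.5909 = 0.6693 W/m².
CCl₄: Δ = 76 − 2 = 74 ppt = 0.074 ppb; ΔF = 0.17 × 0.074 = 0.0126 W/m².
CF₄: ΔF = 0.00009 × (89 − 34) = 0.00009 × 55 = 0.0050 W/m².
Total ΔF = 6.2023 + 0.6693 + 0.0126 + 0.0050 = 6.8892 W/m².
ΔT = λ ΔF = 0.56 × 6.89 = 3.8584 K.

ΔF = 6.89 W/m²; ΔT = 3.9 K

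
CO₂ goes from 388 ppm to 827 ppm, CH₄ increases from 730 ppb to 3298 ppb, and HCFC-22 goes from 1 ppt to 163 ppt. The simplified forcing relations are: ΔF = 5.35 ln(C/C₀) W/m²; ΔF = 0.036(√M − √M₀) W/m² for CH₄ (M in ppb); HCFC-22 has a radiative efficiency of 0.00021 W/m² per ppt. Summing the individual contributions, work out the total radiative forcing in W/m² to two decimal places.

ΔF = 5.18 W/m²

CO₂: 5.35 × ln(827/388) = 5.35 × ln(2.13144) = 5.35 × 0.75680 = 4.0489 W/m².
CH₄: 0.036 × (√3298 − √730) = 0.036 × (57.4282 − 27.0185) = 0.036 × 30.4097 = 1.0947 W/m².
HCFC-22: ΔF = 0.00021 × (163 − 1) = 0.00021 × 162 = 0.0340 W/m².
Total ΔF = 4.0489 + 1.0947 + 0.0340 = 5.1776 W/m².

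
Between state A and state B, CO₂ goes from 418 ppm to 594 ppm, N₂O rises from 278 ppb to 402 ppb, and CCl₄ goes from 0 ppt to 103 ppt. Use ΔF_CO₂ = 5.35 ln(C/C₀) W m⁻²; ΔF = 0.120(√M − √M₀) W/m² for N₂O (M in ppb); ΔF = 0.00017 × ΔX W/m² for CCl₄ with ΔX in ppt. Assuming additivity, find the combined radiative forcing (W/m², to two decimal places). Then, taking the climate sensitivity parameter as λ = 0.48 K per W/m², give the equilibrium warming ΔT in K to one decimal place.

ΔF = 2.30 W/m²; ΔT = 1.1 K

CO₂: 5.35 × ln(594/418) = 5.35 × ln(1.42105) = 5.35 × 0.35140 = 1.8800 W/m².
N₂O: 0.120 × (√402 − √278) = 0.120 × (20.0499 − 16.6733) = 0.120 × 3.3766 = 0.4052 W/m².
CCl₄: ΔF = 0.00017 × (103 − 0) = 0.00017 × 103 = 0.0175 W/m².
Total ΔF = 1.8800 + 0.4052 + 0.0175 = 2.3027 W/m².
ΔT = λ ΔF = 0.48 × 2.30 = 1.1040 K.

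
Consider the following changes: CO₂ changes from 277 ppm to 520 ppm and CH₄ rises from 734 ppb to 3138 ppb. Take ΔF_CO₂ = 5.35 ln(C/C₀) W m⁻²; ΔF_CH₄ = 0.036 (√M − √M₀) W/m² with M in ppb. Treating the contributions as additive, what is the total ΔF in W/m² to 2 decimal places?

CO₂: 5.35 × ln(520/277) = 5.35 × ln(1.87726) = 5.35 × 0.62981 = 3.3695 W/m².
CH₄: 0.036 × (√3138 − √734) = 0.036 × (56.0179 − 27.0924) = 0.036 × 28.9255 = 1.0413 W/m².
Total ΔF = 3.3695 + 1.0413 = 4.4108 W/m².

ΔF = 4.41 W/m²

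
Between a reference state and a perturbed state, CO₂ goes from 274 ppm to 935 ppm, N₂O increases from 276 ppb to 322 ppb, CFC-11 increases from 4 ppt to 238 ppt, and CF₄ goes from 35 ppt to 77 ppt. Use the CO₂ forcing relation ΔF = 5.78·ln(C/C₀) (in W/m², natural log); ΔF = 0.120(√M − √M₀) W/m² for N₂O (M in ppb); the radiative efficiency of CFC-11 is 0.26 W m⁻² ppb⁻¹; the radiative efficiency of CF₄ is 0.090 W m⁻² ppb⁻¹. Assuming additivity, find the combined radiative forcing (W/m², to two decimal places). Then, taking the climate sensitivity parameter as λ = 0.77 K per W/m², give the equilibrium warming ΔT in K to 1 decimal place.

CO₂: 5.78 × ln(935/274) = 5.78 × ln(3.41241) = 5.78 × 1.22742 = 7.0945 W/m².
N₂O: 0.120 × (√322 − √276) = 0.120 × (17.9444 − 16.6132) = 0.120 × 1.3312 = 0.1597 W/m².
CFC-11: Δ = 238 − 4 = 234 ppt = 0.234 ppb; ΔF = 0.26 × 0.234 = 0.0608 W/m².
CF₄: Δ = 77 − 35 = 42 ppt = 0.042 ppb; ΔF = 0.090 × 0.042 = 0.0038 W/m².
Total ΔF = 7.0945 + 0.1597 + 0.0608 + 0.0038 = 7.3188 W/m².
ΔT = λ ΔF = 0.77 × 7.32 = 5.6364 K.

ΔF = 7.32 W/m²; ΔT = 5.6 K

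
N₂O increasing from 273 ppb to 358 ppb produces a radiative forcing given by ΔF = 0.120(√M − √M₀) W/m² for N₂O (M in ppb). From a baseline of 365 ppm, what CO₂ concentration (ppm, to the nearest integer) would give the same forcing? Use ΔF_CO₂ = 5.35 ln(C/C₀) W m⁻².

N₂O forcing: 0.120 × (√358 − √273) = 0.120 × (18.9209 − 16.5227) = 0.120 × 2.3982 = 0.28778 W/m².
Set 5.35 ln(C/365) = 0.28778: ln(C/365) = 0.28778/5.35 = 0.05379, so C = 365 × e^0.05379 = 365 × 1.05526 = 385.17 ppm.

C ≈ 385 ppm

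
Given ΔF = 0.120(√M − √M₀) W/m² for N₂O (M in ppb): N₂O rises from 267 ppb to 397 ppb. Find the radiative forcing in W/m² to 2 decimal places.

N₂O: 0.120 × (√397 − √267) = 0.120 × (19.9249 − 16.3401) = 0.120 × 3.5848 = 0.4302 W/m².

ΔF = 0.43 W/m²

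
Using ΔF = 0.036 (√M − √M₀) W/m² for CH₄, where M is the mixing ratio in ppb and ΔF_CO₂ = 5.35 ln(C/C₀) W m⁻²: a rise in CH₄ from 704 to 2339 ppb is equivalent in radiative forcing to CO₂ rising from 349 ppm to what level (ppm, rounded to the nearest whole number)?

CH₄ forcing: 0.036 × (√2339 − √704) = 0.036 × (48.3632 − 26.5330) = 0.036 × 21.8302 = 0.78589 W/m².
Set 5.35 ln(C/349) = 0.78589: ln(C/349) = 0.78589/5.35 = 0.14690, so C = 349 × e^0.14690 = 349 × 1.15824 = 404.23 ppm.

C ≈ 404 ppm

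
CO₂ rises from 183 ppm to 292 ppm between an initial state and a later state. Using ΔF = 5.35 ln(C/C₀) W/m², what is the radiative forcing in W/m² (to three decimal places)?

ΔF = 2.500 W/m²

CO₂: 5.35 × ln(292/183) = 5.35 × ln(1.59563) = 5.35 × 0.46727 = 2.4999 W/m².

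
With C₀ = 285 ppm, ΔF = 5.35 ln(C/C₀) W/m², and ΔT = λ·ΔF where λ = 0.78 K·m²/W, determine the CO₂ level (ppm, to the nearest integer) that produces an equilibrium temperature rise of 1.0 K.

C ≈ 362 ppm

Required forcing: ΔF = ΔT/λ = 1.0/0.78 = 1.2821 W/m².
Then ln(C/285) = ΔF/5.35 = 1.2821/5.35 = 0.23964.
So C = 285 × e^0.23964 = 285 × 1.27079 = 362.18 ppm.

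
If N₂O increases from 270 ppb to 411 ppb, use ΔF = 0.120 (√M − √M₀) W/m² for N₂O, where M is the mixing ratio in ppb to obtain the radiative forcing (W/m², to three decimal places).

ΔF = 0.461 W/m²

N₂O: 0.120 × (√411 − √270) = 0.120 × (20.2731 − 16.4317) = 0.120 × 3.8414 = 0.4610 W/m².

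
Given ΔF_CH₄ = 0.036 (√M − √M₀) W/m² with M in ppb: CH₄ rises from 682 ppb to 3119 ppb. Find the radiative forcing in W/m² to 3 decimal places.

ΔF = 1.070 W/m²

CH₄: 0.036 × (√3119 − √682) = 0.036 × (55.8480 − 26.1151) = 0.036 × 29.7329 = 1.0704 W/m².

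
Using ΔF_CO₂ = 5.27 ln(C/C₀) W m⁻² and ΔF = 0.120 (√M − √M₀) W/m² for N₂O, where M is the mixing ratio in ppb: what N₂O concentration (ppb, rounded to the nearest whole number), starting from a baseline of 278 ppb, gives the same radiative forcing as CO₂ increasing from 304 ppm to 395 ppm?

M ≈ 794 ppb

CO₂ forcing: 5.27 × ln(395/304) = 5.27 × 0.261858 = 1.37999 W/m².
Set 0.120(√M − √278) = 1.37999: √M = 1.37999/0.120 + √278 = 11.4999 + 16.6733 = 28.1732.
M = (28.1732)² = 793.73 ppb.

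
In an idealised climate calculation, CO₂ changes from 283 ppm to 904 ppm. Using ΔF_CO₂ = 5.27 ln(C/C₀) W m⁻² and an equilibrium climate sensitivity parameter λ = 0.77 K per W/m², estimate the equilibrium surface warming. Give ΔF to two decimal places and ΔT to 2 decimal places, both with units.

CO₂: 5.27 × ln(904/283) = 5.27 × ln(3.19435) = 5.27 × 1.16138 = 6.1205 W/m².
ΔT = λ ΔF = 0.77 × 6.12 = 4.7124 K.

ΔF = 6.12 W/m²; ΔT = 4.71 K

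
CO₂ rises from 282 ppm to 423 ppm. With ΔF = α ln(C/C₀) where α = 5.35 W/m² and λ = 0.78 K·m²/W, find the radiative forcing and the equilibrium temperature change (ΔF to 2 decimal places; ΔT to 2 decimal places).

CO₂: 5.35 × ln(423/282) = 5.35 × ln(1.50000) = 5.35 × 0.40547 = 2.1693 W/m².
ΔT = λ ΔF = 0.78 × 2.17 = 1.6926 K.

ΔF = 2.17 W/m²; ΔT = 1.69 K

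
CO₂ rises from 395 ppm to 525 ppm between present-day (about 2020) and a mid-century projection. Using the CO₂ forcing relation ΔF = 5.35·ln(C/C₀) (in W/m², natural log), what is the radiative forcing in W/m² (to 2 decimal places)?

ΔF = 1.52 W/m²

CO₂ absorption bands are partially saturated, so forcing scales with the logarithm of the concentration ratio.
CO₂: 5.35 × ln(525/395) = 5.35 × ln(1.32911) = 5.35 × 0.28451 = 1.5221 W/m².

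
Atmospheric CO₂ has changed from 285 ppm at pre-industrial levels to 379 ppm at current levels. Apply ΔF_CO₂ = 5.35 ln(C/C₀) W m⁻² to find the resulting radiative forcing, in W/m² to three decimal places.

CO₂: 5.35 × ln(379/285) = 5.35 × ln(1.32982) = 5.35 × 0.28504 = 1.5250 W/m².

ΔF = 1.525 W/m²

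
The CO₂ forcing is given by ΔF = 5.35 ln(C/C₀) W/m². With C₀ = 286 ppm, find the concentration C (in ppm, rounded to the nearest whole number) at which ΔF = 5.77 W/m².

C ≈ 841 ppm

Set 5.35 ln(C/286) = 5.77, so ln(C/286) = 5.77/5.35 = 1.07850.
Then C/286 = e^1.07850 = 2.94027, giving C = 286 × 2.94027 = 840.92 ppm.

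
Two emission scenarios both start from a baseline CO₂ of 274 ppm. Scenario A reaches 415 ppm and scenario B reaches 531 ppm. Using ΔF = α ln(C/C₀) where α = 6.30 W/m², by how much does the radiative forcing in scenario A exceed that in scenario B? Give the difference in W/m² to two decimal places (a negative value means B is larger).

ΔF_A = 6.30 ln(415/274) = 6.30 × 0.41515 = 2.6154 W/m².
ΔF_B = 6.30 ln(531/274) = 6.30 × 0.66163 = 4.1683 W/m².
Difference: 2.6154 − 4.1683 = -1.5529 W/m².

ΔF_A − ΔF_B = -1.55 W/m²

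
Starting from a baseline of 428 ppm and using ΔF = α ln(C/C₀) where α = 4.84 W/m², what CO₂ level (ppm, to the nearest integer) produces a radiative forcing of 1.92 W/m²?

C ≈ 636 ppm

Set 4.84 ln(C/428) = 1.92, so ln(C/428) = 1.92/4.84 = 0.39669.
Then C/428 = e^0.39669 = 1.48689, giving C = 428 × 1.48689 = 636.39 ppm.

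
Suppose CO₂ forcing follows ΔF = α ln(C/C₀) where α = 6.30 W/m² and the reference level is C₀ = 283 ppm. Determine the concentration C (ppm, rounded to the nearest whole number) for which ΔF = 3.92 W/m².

Set 6.30 ln(C/283) = 3.92, so ln(C/283) = 3.92/6.30 = 0.62222.
Then C/283 = e^0.62222 = 1.86306, giving C = 283 × 1.86306 = 527.25 ppm.

C ≈ 527 ppm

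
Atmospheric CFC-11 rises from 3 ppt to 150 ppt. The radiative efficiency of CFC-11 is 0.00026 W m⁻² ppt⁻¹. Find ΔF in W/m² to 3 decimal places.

ΔF = 0.038 W/m²

CFC-11: ΔF = 0.00026 × (150 − 3) = 0.00026 × 147 = 0.0382 W/m².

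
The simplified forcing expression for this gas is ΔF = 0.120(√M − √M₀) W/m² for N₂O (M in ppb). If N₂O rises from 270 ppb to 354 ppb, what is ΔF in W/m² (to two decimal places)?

ΔF = 0.29 W/m²

N₂O: 0.120 × (√354 − √270) = 0.120 × (18.8149 − 16.4317) = 0.120 × 2.3832 = 0.2860 W/m².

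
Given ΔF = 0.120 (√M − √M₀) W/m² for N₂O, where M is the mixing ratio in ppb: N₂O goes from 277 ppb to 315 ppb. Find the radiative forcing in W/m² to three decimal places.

ΔF = 0.133 W/m²

N₂O: 0.120 × (√315 − √277) = 0.120 × (17.7482 − 16.6433) = 0.120 × 1.1049 = 0.1326 W/m².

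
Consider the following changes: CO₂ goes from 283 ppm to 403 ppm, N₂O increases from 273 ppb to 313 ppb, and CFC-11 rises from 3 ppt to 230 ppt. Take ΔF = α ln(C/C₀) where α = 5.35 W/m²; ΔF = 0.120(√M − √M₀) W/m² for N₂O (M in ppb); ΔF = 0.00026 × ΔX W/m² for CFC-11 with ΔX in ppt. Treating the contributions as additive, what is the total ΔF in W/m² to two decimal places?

CO₂: 5.35 × ln(403/283) = 5.35 × ln(1.42403) = 5.35 × 0.35349 = 1.8912 W/m².
N₂O: 0.120 × (√313 − √273) = 0.120 × (17.6918 − 16.5227) = 0.120 × 1.1691 = 0.1403 W/m².
CFC-11: ΔF = 0.00026 × (230 − 3) = 0.00026 × 227 = 0.0590 W/m².
Total ΔF = 1.8912 + 0.1403 + 0.0590 = 2.0905 W/m².

ΔF = 2.09 W/m²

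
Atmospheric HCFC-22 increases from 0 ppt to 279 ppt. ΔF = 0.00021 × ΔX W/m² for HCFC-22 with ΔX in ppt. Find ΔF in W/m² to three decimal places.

ΔF = 0.059 W/m²

HCFC-22: ΔF = 0.00021 × (279 − 0) = 0.00021 × 279 = 0.0586 W/m².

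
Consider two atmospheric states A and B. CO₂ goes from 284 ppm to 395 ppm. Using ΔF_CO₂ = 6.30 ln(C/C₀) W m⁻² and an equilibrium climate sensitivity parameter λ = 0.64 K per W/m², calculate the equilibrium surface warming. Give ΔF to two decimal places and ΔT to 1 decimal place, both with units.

CO₂: 6.30 × ln(395/284) = 6.30 × ln(1.39085) = 6.30 × 0.32992 = 2.0785 W/m².
ΔT = λ ΔF = 0.64 × 2.08 = 1.3312 K.

ΔF = 2.08 W/m²; ΔT = 1.3 K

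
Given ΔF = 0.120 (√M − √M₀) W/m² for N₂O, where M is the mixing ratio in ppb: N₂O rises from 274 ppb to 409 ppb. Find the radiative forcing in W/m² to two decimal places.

N₂O: 0.120 × (√409 − √274) = 0.120 × (20.2237 − 16.5529) = 0.120 × 3.6708 = 0.4405 W/m².

ΔF = 0.44 W/m²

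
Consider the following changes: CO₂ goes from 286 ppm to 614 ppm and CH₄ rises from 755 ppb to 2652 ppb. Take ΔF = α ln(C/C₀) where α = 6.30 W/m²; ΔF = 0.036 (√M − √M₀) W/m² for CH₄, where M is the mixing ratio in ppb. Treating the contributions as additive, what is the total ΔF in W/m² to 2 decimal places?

ΔF = 5.68 W/m²

CO₂: 6.30 × ln(614/286) = 6.30 × ln(2.14685) = 6.30 × 0.76400 = 4.8132 W/m².
CH₄: 0.036 × (√2652 − √755) = 0.036 × (51.4976 − 27.4773) = 0.036 × 24.0203 = 0.8647 W/m².
Total ΔF = 4.8132 + 0.8647 = 5.6779 W/m².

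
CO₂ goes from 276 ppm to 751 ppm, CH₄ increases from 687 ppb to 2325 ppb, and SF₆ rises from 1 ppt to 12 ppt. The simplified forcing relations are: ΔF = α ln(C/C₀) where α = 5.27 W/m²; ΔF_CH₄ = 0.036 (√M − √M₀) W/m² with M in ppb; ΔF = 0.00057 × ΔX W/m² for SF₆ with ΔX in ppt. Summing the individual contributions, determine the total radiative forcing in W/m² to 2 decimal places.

CO₂: 5.27 × ln(751/276) = 5.27 × ln(2.72101) = 5.27 × 1.00100 = 5.2753 W/m².
CH₄: 0.036 × (√2325 − √687) = 0.036 × (48.2183 − 26.2107) = 0.036 × 22.0076 = 0.7923 W/m².
SF₆: ΔF = 0.00057 × (12 − 1) = 0.00057 × 11 = 0.0063 W/m².
Total ΔF = 5.2753 + 0.7923 + 0.0063 = 6.0739 W/m².

ΔF = 6.07 W/m²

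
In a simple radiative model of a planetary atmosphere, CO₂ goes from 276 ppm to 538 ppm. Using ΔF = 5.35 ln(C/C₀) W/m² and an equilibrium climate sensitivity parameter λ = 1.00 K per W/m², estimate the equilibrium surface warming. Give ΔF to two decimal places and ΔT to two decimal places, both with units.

ΔF = 3.57 W/m²; ΔT = 3.57 K

CO₂: 5.35 × ln(538/276) = 5.35 × ln(1.94928) = 5.35 × 0.66746 = 3.5709 W/m².
ΔT = λ ΔF = 1.00 × 3.57 = 3.5700 K.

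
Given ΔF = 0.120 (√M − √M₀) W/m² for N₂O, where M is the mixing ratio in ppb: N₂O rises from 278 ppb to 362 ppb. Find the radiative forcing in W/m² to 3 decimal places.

N₂O: 0.120 × (√362 − √278) = 0.120 × (19.0263 − 16.6733) = 0.120 × 2.3530 = 0.2824 W/m².

ΔF = 0.282 W/m²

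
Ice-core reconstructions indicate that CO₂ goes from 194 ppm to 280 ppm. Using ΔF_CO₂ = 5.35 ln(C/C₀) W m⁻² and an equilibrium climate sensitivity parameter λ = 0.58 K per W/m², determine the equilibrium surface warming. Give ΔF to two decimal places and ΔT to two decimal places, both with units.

CO₂: 5.35 × ln(280/194) = 5.35 × ln(1.44330) = 5.35 × 0.36693 = 1.9631 W/m².
ΔT = λ ΔF = 0.58 × 1.96 = 1.1368 K.

ΔF = 1.96 W/m²; ΔT = 1.14 K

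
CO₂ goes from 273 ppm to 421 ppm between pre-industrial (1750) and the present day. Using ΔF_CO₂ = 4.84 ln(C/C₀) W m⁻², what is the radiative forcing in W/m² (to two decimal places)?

ΔF = 2.10 W/m²

CO₂: 4.84 × ln(421/273) = 4.84 × ln(1.54212) = 4.84 × 0.43316 = 2.0965 W/m².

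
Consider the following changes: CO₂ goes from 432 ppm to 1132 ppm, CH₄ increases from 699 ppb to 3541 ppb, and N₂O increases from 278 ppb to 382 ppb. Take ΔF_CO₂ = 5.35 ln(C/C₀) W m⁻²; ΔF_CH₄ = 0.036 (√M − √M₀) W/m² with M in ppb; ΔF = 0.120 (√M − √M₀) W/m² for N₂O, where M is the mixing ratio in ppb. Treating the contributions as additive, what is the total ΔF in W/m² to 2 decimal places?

ΔF = 6.69 W/m²

CO₂: 5.35 × ln(1132/432) = 5.35 × ln(2.62037) = 5.35 × 0.96332 = 5.1538 W/m².
CH₄: 0.036 × (√3541 − √699) = 0.036 × (59.5063 − 26.4386) = 0.036 × 33.0677 = 1.1904 W/m².
N₂O: 0.120 × (√382 − √278) = 0.120 × (19.5448 − 16.6733) = 0.120 × 2.8715 = 0.3446 W/m².
Total ΔF = 5.1538 + 1.1904 + 0.3446 = 6.6888 W/m².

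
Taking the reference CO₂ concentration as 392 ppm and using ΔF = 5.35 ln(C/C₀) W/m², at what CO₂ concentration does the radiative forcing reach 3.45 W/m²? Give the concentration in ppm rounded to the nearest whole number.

Set 5.35 ln(C/392) = 3.45, so ln(C/392) = 3.45/5.35 = 0.64486.
Then C/392 = e^0.64486 = 1.90572, giving C = 392 × 1.90572 = 747.04 ppm.

C ≈ 747 ppm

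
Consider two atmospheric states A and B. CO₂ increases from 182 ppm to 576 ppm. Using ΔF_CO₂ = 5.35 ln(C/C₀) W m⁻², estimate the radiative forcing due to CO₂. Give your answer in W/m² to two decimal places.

ΔF = 6.16 W/m²

CO₂ absorption bands are partially saturated, so forcing scales with the logarithm of the concentration ratio.
CO₂: 5.35 × ln(576/182) = 5.35 × ln(3.16484) = 5.35 × 1.15210 = 6.1637 W/m².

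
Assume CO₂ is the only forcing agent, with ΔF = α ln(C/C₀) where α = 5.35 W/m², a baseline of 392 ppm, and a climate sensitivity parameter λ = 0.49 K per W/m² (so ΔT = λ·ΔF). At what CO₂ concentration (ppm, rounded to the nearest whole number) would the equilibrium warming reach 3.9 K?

C ≈ 1735 ppm

Required forcing: ΔF = ΔT/λ = 3.9/0.49 = 7.9592 W/m².
Then ln(C/392) = ΔF/5.35 = 7.9592/5.35 = 1.48770.
So C = 392 × e^1.48770 = 392 × 4.42690 = 1735.34 ppm.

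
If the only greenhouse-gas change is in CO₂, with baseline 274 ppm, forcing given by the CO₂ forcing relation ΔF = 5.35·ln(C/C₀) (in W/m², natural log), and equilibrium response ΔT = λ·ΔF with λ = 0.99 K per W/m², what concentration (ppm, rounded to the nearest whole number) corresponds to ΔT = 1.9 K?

C ≈ 392 ppm

Required forcing: ΔF = ΔT/λ = 1.9/0.99 = 1.9192 W/m².
Then ln(C/274) = ΔF/5.35 = 1.9192/5.35 = 0.35873.
So C = 274 × e^0.35873 = 274 × 1.43151 = 392.23 ppm.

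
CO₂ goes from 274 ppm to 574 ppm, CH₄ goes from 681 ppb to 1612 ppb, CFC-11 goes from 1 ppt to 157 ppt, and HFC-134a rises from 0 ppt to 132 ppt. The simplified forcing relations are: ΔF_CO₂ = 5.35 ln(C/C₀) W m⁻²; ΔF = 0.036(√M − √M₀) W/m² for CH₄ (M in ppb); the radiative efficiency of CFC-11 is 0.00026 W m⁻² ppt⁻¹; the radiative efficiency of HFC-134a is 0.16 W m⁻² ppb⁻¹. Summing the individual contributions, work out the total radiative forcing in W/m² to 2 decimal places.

ΔF = 4.52 W/m²

CO₂: 5.35 × ln(574/274) = 5.35 × ln(2.09489) = 5.35 × 0.73950 = 3.9563 W/m².
CH₄: 0.036 × (√1612 − √681) = 0.036 × (40.1497 − 26.0960) = 0.036 × 14.0537 = 0.5059 W/m².
CFC-11: ΔF = 0.00026 × (157 − 1) = 0.00026 × 156 = 0.0406 W/m².
HFC-134a: Δ = 132 − 0 = 132 ppt = 0.132 ppb; ΔF = 0.16 × 0.132 = 0.0211 W/m².
Total ΔF = 3.9563 + 0.5059 + 0.0406 + 0.0211 = 4.5239 W/m².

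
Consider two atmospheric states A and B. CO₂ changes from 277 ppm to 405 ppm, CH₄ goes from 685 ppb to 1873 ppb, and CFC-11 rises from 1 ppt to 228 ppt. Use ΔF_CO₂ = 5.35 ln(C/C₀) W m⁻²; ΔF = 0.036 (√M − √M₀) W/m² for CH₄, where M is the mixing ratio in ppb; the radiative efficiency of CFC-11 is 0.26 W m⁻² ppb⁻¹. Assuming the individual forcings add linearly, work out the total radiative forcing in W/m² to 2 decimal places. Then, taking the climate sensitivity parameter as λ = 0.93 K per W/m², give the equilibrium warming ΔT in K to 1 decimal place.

CO₂: 5.35 × ln(405/277) = 5.35 × ln(1.46209) = 5.35 × 0.37987 = 2.0323 W/m².
CH₄: 0.036 × (√1873 − √685) = 0.036 × (43.2782 − 26.1725) = 0.036 × 17.1057 = 0.6158 W/m².
CFC-11: Δ = 228 − 1 = 227 ppt = 0.227 ppb; ΔF = 0.26 × 0.227 = 0.0590 W/m².
Total ΔF = 2.0323 + 0.6158 + 0.0590 = 2.7071 W/m².
ΔT = λ ΔF = 0.93 × 2.71 = 2.5203 K.

ΔF = 2.71 W/m²; ΔT = 2.5 K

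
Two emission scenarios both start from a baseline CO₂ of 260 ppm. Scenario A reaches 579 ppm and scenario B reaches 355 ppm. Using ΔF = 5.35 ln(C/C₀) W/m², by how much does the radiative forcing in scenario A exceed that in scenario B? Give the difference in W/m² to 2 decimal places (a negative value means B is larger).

ΔF_A = 5.35 ln(579/260) = 5.35 × 0.80062 = 4.2833 W/m².
ΔF_B = 5.35 ln(355/260) = 5.35 × 0.31144 = 1.6662 W/m².
Difference: 4.2833 − 1.6662 = 2.6171 W/m².
(Equivalently, ΔF_A − ΔF_B = 5.35 ln(579/355) = 5.35 × 0.48918 = 2.6171 W/m².)

ΔF_A − ΔF_B = 2.62 W/m²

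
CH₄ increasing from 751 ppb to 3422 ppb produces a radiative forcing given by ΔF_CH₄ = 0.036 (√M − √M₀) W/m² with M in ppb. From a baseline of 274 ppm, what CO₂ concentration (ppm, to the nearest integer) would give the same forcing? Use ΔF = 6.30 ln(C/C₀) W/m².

C ≈ 327 ppm

CH₄ forcing: 0.036 × (√3422 − √751) = 0.036 × (58.4979 − 27.4044) = 0.036 × 31.0935 = 1.11937 W/m².
Set 6.30 ln(C/274) = 1.11937: ln(C/274) = 1.11937/6.30 = 0.17768, so C = 274 × e^0.17768 = 274 × 1.19444 = 327.28 ppm.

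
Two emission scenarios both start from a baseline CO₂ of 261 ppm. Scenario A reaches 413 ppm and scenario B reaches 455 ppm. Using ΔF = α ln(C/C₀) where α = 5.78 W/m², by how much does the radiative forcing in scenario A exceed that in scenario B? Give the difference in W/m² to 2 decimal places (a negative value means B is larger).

ΔF_A = 5.78 ln(413/261) = 5.78 × 0.45893 = 2.6526 W/m².
ΔF_B = 5.78 ln(455/261) = 5.78 × 0.55578 = 3.2124 W/m².
Difference: 2.6526 − 3.2124 = -0.5598 W/m².

ΔF_A − ΔF_B = -0.56 W/m²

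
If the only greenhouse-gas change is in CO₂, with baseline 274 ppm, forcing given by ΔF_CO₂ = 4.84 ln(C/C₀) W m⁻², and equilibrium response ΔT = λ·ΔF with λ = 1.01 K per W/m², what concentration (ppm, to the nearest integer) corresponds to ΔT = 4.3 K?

C ≈ 660 ppm

Required forcing: ΔF = ΔT/λ = 4.3/1.01 = 4.2574 W/m².
Then ln(C/274) = ΔF/4.84 = 4.2574/4.84 = 0.87963.
So C = 274 × e^0.87963 = 274 × 2.41001 = 660.34 ppm.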